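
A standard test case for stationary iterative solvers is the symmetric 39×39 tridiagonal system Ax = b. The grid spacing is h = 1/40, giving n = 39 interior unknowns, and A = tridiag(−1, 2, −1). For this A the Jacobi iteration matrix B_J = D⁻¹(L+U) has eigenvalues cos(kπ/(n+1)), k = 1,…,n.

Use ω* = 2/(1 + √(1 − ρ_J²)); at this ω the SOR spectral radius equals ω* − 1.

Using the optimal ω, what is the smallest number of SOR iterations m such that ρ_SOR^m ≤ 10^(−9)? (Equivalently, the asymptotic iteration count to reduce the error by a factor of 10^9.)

B_J for the 39×39 system has eigenvalues cos(kπ/40); ρ_J = cos(π/40) = 0.9969173.
root = sin(π/40) = 0.0784591  (since 1−cos² = sin²).
Young: ω* = 2/(1+√(1−ρ_J²)) = 2/(1+0.0784591) = 2/1.0784591 = 1.8544978.
Hence ρ(B_{ω*}) = 1.8544978 − 1 = 0.8544978.
For 9 digits: m = 9·ln10 / (−ln 0.8544978) = 20.7233/0.157241 = 131.793; round up → m = 132.

m = 132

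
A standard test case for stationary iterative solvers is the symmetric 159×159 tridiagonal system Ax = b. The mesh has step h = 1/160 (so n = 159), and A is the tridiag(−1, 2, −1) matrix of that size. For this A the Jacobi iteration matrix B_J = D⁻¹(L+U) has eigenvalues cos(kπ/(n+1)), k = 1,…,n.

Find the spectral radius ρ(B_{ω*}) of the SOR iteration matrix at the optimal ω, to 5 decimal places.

ρ_SOR = 0.96149

spectrum of D⁻¹(L+U) = {cos(kπ/160) : 1≤k≤159}; ρ_J = cos(π/160) = 0.99981.
√(1−ρ_J²) = |sin(π/160)| = 0.019634
ω* = 2/(1 + 0.019634) = 2/1.019634 = 1.96149.
ρ_SOR = ω* − 1 = 1.96149 − 1 = 0.96149.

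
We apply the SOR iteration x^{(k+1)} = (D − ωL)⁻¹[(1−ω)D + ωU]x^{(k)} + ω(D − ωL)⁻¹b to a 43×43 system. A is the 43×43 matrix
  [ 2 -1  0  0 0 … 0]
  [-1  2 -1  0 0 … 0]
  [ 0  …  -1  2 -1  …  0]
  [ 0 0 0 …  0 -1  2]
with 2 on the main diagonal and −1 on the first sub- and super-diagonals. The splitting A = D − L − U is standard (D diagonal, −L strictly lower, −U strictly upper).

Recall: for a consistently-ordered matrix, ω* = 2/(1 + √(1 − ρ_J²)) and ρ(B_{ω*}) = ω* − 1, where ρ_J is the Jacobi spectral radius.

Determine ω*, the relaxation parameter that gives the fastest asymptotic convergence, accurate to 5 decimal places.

ω* = 1.86682

B_J for the 43×43 system has eigenvalues cos(kπ/44); ρ_J = cos(π/44) = 0.99745.
1 − cos²(π/44) = sin²(π/44) ⇒ √(1−ρ_J²) = sin(π/44) = 0.071339.
ω* = 2 / (1 + 0.071339) = 2 / 1.071339 ≈ 1.86682.
ρ_SOR = ω* − 1 = 1.86682 − 1 = 0.86682.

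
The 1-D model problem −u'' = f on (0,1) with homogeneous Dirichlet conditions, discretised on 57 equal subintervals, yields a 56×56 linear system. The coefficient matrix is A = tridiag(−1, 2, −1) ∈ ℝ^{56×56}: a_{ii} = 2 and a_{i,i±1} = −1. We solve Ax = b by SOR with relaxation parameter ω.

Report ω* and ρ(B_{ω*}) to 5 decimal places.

[ρ_J] n=56: ρ(B_J) = cos(π/(n+1)) = cos(π/57) = 0.99848.
root = sin(π/57) = 0.055088  (since 1−cos² = sin²).
ω* = 2/(1+0.055088) = 1.89558
Hence ρ(B_{ω*}) = 1.89558 − 1 = 0.89558.

ω* = 1.89558, ρ_SOR = 0.89558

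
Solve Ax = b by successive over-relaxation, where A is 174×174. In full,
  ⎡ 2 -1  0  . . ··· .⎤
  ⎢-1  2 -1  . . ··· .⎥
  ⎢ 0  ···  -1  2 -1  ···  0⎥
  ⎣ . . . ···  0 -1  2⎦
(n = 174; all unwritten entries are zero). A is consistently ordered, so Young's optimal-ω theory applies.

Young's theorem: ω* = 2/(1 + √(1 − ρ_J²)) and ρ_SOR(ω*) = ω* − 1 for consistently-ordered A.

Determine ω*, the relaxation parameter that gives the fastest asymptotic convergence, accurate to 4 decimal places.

½·tridiag(1,0,1) at n=174: λ_k = cos(kπ/175); max |λ| at k=1 ⇒ ρ_J = cos(π/175) ≈ 0.9998.
√(1−ρ_J²) simplifies to sin(π/175) = 0.01795.
[ω*] 2 ÷ (1 + 0.01795) = 2 ÷ 1.01795 = 1.9647.
Hence ρ(B_{ω*}) = 1.9647 − 1 = 0.9647.

ω* = 1.9647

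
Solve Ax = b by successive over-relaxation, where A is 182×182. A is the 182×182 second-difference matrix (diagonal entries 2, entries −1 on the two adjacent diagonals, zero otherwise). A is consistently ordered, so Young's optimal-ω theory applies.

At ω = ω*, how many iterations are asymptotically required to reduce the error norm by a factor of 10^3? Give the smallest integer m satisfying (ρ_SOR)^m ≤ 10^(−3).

m = 202

ρ_J = max_k |cos(kπ/183)| = cos(π/183) = 0.9998526
√(1−ρ_J²) = |sin(π/183)| = 0.0171663
[ω*] 2 ÷ (1 + 0.0171663) = 2 ÷ 1.0171663 = 1.9662468.
[ρ_SOR] ω* − 1 = 0.9662468.
ρ_SOR^m ≤ 10^(−3) ⇔ m ≥ 3·ln10/(−ln 0.9662468) = 6.90776/0.034336 = 201.181; m = ⌈201.181⌉ = 202.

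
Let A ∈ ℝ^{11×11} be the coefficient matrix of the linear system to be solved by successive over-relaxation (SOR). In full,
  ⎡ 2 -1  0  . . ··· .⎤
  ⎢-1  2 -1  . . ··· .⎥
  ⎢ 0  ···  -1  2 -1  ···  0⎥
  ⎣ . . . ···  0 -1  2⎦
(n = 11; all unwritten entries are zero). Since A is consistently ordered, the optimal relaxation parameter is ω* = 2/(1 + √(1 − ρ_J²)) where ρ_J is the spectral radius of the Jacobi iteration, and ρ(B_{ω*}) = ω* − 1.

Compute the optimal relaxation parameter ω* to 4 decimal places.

ω* = 1.5888

With n=11, ρ(Jacobi) = cos(π/12) = 0.9659.
√(1 − cos²(π/12)) = sin(π/12) ≈ 0.25882.
[ω*] 2 ÷ (1 + 0.25882) = 2 ÷ 1.25882 = 1.5888.
ρ_SOR = ω* − 1 = 1.5888 − 1 = 0.5888.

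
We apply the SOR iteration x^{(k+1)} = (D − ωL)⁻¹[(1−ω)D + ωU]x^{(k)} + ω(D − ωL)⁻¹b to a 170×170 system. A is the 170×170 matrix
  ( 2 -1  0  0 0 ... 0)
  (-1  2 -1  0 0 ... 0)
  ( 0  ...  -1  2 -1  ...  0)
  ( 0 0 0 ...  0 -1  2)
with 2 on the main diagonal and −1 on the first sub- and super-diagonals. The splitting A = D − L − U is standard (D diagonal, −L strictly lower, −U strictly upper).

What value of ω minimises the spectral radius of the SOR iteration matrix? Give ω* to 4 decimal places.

ω* = 1.9639

[ρ_J] n=170: ρ(B_J) = cos(π/(n+1)) = cos(π/171) = 0.9998.
root = sin(π/171) = 0.01837  (since 1−cos² = sin²).
Young: ω* = 2/(1+√(1−ρ_J²)) = 2/(1+0.01837) = 2/1.01837 = 1.9639.
At ω = 1.9639 every |λ(B_ω)| = ω−1, so ρ_SOR = 0.9639.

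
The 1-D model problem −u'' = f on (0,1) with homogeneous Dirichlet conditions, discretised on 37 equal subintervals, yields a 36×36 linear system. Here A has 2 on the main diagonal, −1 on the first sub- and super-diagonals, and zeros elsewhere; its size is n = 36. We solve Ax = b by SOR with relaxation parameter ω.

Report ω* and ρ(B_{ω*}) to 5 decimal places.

ω* = 1.84365, ρ_SOR = 0.84365

[ρ_J] n=36: ρ(B_J) = cos(π/(n+1)) = cos(π/37) = 0.99640.
√(1−ρ_J²) simplifies to sin(π/37) = 0.084806.
ω* = 2/(1 + 0.084806) = 2/1.084806 = 1.84365.
Hence ρ(B_{ω*}) = 1.84365 − 1 = 0.84365.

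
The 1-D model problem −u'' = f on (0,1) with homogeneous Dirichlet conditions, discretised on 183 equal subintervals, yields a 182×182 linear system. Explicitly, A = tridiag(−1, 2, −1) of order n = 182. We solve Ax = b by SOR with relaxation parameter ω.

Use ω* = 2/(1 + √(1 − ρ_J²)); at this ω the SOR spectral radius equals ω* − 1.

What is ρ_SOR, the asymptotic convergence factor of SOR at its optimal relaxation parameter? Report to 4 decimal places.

ρ_SOR = 0.9662

ρ_J = max_k |cos(kπ/183)| = cos(π/183) = 0.9999
√(1 − cos²(π/183)) = sin(π/183) ≈ 0.01717.
ω* = 2/(1+0.01717) = 1.9662
ρ_SOR = ω* − 1 = 1.9662 − 1 = 0.9662.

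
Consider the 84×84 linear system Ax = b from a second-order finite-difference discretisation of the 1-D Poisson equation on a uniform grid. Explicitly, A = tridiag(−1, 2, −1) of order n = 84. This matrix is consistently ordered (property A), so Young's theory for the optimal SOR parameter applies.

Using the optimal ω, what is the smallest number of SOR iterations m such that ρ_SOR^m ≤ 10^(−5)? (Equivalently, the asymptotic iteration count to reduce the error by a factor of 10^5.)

½·tridiag(1,0,1) at n=84: λ_k = cos(kπ/85); max |λ| at k=1 ⇒ ρ_J = cos(π/85) ≈ 0.9993171.
√(1−ρ_J²) simplifies to sin(π/85) = 0.0369515.
ω* = 2/(1 + 0.0369515) = 2/1.0369515 = 1.9287305.
Hence ρ(B_{ω*}) = 1.9287305 − 1 = 0.9287305.
For 5 digits: m = 5·ln10 / (−ln 0.9287305) = 11.5129/0.0739367 = 155.713; round up → m = 156.

m = 156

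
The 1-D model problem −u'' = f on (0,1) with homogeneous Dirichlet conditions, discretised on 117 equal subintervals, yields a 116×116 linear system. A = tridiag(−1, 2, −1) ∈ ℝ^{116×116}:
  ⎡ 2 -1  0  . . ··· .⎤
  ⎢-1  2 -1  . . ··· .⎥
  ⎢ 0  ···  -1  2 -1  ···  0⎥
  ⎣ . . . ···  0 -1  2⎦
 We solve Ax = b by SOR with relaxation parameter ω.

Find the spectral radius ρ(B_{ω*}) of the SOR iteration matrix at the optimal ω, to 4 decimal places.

n=116: λ(B_J) = 1 − λ(A)/2 = cos(kπ/117); k=1 gives ρ_J = 0.9996.
√(1 − cos²(π/117)) = sin(π/117) ≈ 0.02685.
So ω* = 2/1.02685 = 1.9477 (Young).
Hence ρ(B_{ω*}) = 1.9477 − 1 = 0.9477.

ρ_SOR = 0.9477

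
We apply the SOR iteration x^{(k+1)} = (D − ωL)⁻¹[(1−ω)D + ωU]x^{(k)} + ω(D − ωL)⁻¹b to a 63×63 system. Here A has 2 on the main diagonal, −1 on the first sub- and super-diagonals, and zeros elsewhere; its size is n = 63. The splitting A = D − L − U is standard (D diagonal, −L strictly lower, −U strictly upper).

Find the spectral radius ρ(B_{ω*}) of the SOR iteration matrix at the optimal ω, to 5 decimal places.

ρ_SOR = 0.90645

With n=63, ρ(Jacobi) = cos(π/64) = 0.99880.
√(1−ρ_J²) = |sin(π/64)| = 0.049068
ω* = 2/(1+0.049068) = 1.90645
[ρ_SOR] ω* − 1 = 0.90645.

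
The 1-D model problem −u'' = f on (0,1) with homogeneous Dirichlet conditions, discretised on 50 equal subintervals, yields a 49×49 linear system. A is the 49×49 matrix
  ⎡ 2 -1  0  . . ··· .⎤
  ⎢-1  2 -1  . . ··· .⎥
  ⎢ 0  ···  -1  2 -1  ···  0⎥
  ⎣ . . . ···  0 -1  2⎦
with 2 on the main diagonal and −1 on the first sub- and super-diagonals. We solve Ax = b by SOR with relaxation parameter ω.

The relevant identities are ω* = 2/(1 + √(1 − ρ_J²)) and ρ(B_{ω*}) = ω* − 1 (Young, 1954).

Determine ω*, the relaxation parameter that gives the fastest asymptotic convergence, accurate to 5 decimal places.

B_J for the 49×49 system has eigenvalues cos(kπ/50); ρ_J = cos(π/50) = 0.99803.
√(1 − cos²(π/50)) = sin(π/50) ≈ 0.062791.
ω* = 2/(1+0.062791) = 1.88184
[ρ_SOR] ω* − 1 = 0.88184.

ω* = 1.88184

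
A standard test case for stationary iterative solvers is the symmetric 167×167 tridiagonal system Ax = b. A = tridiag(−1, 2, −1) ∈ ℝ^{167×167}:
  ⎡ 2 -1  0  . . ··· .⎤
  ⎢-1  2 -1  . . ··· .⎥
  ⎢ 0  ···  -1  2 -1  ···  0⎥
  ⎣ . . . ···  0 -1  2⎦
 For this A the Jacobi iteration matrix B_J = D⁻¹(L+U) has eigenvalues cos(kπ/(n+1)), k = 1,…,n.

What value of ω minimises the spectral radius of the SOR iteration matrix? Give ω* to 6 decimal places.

ω* = 1.963289

n=167: λ(B_J) = 1 − λ(A)/2 = cos(kπ/168); k=1 gives ρ_J = 0.999825.
√(1 − cos²(π/168)) = sin(π/168) ≈ 0.0186989.
[ω*] 2 ÷ (1 + 0.0186989) = 2 ÷ 1.0186989 = 1.963289.
[ρ_SOR] ω* − 1 = 0.963289.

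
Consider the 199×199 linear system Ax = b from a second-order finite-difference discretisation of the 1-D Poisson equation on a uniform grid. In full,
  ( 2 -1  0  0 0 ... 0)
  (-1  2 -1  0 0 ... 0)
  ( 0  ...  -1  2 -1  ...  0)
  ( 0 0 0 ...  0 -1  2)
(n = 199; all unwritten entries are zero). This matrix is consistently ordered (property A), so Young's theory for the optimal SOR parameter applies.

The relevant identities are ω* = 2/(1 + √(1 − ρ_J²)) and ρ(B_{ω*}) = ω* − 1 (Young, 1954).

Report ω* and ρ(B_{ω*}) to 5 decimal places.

ρ_J = max_k |cos(kπ/200)| = cos(π/200) = 0.99988
√(1 − cos²(π/200)) = sin(π/200) ≈ 0.015707.
So ω* = 2/1.015707 = 1.96907 (Young).
[ρ_SOR] ω* − 1 = 0.96907.

ω* = 1.96907, ρ_SOR = 0.96907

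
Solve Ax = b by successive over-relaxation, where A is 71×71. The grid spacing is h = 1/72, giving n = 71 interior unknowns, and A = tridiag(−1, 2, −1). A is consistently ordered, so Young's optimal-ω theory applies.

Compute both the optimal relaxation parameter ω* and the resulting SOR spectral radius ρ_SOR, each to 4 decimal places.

ω* = 1.9164, ρ_SOR = 0.9164

B_J for the 71×71 system has eigenvalues cos(kπ/72); ρ_J = cos(π/72) = 0.9990.
√(1 − cos²(π/72)) = sin(π/72) ≈ 0.04362.
ω* = 2/(1 + 0.04362) = 2/1.04362 = 1.9164.
and ρ(B_{ω*}) = 1.9164 − 1 = 0.9164.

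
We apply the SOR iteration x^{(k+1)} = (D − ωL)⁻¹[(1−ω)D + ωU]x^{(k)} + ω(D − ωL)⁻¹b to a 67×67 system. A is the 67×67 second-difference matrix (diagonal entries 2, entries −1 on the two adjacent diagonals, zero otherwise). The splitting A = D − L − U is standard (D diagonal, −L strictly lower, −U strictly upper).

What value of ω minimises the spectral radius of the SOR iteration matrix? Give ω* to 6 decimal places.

B_J for the 67×67 system has eigenvalues cos(kπ/68); ρ_J = cos(π/68) = 0.998933.
root = sin(π/68) = 0.0461835  (since 1−cos² = sin²).
ω* = 2/(1 + 0.0461835) = 2/1.0461835 = 1.911711.
ρ_SOR = ω* − 1 = 1.911711 − 1 = 0.911711.

ω* = 1.911711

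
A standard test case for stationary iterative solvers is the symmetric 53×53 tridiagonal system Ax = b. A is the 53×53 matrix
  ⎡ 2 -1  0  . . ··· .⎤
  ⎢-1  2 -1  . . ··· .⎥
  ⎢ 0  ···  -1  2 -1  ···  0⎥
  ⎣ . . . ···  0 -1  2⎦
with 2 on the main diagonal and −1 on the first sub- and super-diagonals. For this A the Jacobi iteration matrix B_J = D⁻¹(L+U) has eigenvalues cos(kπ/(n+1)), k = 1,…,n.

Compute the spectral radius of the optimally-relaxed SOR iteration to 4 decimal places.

ρ_SOR = 0.8901

[ρ_J] n=53: ρ(B_J) = cos(π/(n+1)) = cos(π/54) = 0.9983.
√(1−ρ_J²) simplifies to sin(π/54) = 0.05814.
ω* = 2/(1+0.05814) = 1.8901
ρ_SOR = ω* − 1 = 1.8901 − 1 = 0.8901.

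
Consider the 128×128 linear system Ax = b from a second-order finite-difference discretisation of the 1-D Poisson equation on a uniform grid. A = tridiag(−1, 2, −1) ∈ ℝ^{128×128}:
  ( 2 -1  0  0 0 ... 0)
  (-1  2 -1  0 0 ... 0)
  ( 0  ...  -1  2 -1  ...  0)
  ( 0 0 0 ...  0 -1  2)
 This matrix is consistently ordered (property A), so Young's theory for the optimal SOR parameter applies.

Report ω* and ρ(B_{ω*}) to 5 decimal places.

½·tridiag(1,0,1) at n=128: λ_k = cos(kπ/129); max |λ| at k=1 ⇒ ρ_J = cos(π/129) ≈ 0.99970.
√(1−ρ_J²) simplifies to sin(π/129) = 0.024351.
So ω* = 2/1.024351 = 1.95246 (Young).
ρ_SOR = ω* − 1 = 1.95246 − 1 = 0.95246.

ω* = 1.95246, ρ_SOR = 0.95246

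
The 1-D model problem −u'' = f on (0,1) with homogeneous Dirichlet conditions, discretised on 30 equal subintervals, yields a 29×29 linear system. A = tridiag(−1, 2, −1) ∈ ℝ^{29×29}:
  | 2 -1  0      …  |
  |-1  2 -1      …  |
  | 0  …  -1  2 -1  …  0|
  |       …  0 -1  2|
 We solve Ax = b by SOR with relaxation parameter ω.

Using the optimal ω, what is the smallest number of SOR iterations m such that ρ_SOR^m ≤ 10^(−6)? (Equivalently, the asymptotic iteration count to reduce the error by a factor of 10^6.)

[ρ_J] n=29: ρ(B_J) = cos(π/(n+1)) = cos(π/30) = 0.9945219.
root = sin(π/30) = 0.1045285  (since 1−cos² = sin²).
Then 2/(1+√(1−ρ_J²)) = 2/(1+0.1045285); ω* = 2/1.1045285 = 1.8107274.
[ρ_SOR] ω* − 1 = 0.8107274.
6·ln10 = 13.8155; −ln(0.8107274) = 0.209823; m = ⌈13.8155/0.209823⌉ = ⌈65.844⌉ = 66.

m = 66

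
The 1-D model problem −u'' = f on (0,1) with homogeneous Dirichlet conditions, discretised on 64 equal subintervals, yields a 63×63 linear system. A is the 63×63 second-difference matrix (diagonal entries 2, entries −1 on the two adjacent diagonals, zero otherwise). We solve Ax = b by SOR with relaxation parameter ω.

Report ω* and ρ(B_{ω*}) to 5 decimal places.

ω* = 1.90645, ρ_SOR = 0.90645

n=63: λ(B_J) = 1 − λ(A)/2 = cos(kπ/64); k=1 gives ρ_J = 0.99880.
√(1 − cos²(π/64)) = sin(π/64) ≈ 0.049068.
ω* = 2/(1 + 0.049068) = 2/1.049068 = 1.90645.
[ρ_SOR] ω* − 1 = 0.90645.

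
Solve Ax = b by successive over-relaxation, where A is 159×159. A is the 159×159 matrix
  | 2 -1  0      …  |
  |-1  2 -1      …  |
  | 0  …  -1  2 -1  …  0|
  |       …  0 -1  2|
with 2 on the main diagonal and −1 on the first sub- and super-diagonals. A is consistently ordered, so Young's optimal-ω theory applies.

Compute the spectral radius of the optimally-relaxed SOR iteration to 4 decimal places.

ρ_SOR = 0.9615

spectrum of D⁻¹(L+U) = {cos(kπ/160) : 1≤k≤159}; ρ_J = cos(π/160) = 0.9998.
√(1−ρ_J²) = |sin(π/160)| = 0.01963
Young: ω* = 2/(1+√(1−ρ_J²)) = 2/(1+0.01963) = 2/1.01963 = 1.9615.
Hence ρ(B_{ω*}) = 1.9615 − 1 = 0.9615.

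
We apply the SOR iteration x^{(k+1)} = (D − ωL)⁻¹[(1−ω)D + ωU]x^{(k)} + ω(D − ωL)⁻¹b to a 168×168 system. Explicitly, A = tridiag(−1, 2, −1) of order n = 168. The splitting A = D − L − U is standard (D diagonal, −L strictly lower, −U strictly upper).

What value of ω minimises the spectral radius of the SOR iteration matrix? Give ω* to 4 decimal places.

ρ_J = max_k |cos(kπ/169)| = cos(π/169) = 0.9998
√(1−ρ_J²) = |sin(π/169)| = 0.01859
ω* = 2 / (1 + 0.01859) = 2 / 1.01859 ≈ 1.9635.
and ρ(B_{ω*}) = 1.9635 − 1 = 0.9635.

ω* = 1.9635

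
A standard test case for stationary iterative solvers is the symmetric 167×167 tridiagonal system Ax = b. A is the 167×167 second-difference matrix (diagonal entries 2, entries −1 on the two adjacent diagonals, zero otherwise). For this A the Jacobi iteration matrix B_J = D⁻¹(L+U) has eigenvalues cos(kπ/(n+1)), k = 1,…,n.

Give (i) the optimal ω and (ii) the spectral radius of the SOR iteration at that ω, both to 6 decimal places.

ω* = 1.963289, ρ_SOR = 0.963289

ρ_J = max_k |cos(kπ/168)| = cos(π/168) = 0.999825
√(1−ρ_J²) = |sin(π/168)| = 0.0186989
ω* = 2/(1 + 0.0186989) = 2/1.0186989 = 1.963289.
At ω = 1.963289 every |λ(B_ω)| = ω−1, so ρ_SOR = 0.963289.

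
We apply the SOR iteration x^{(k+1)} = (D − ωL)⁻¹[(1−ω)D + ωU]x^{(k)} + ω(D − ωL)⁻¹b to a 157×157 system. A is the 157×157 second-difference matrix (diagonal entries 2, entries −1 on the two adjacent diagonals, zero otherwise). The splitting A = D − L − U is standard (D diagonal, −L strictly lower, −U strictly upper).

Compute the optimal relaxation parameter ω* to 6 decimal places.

ω* = 1.961011

ρ_J = max_k |cos(kπ/158)| = cos(π/158) = 0.999802
√(1−ρ_J²) simplifies to sin(π/158) = 0.0198822.
ω* = 2/(1+0.0198822) = 1.961011
[ρ_SOR] ω* − 1 = 0.961011.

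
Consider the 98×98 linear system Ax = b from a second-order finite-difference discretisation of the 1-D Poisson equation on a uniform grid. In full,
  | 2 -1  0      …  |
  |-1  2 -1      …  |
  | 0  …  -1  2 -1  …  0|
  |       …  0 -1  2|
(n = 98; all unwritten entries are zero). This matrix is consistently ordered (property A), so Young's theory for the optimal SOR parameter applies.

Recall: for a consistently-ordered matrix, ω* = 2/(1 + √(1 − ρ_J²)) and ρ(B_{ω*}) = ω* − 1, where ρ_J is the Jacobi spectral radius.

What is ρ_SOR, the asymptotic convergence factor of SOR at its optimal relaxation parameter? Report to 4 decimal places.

B_J for the 98×98 system has eigenvalues cos(kπ/99); ρ_J = cos(π/99) = 0.9995.
root = sin(π/99) = 0.03173  (since 1−cos² = sin²).
So ω* = 2/1.03173 = 1.9385 (Young).
Hence ρ(B_{ω*}) = 1.9385 − 1 = 0.9385.

ρ_SOR = 0.9385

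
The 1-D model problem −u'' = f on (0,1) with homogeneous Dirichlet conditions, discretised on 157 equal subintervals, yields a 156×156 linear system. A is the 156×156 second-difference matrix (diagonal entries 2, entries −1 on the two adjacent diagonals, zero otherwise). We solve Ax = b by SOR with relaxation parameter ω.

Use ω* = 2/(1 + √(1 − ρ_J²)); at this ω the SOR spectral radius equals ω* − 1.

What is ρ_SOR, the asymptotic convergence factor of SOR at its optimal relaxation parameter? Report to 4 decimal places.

ρ_J = max_k |cos(kπ/157)| = cos(π/157) = 0.9998
√(1 − cos²(π/157)) = sin(π/157) ≈ 0.02001.
ω* = 2 / (1 + 0.02001) = 2 / 1.02001 ≈ 1.9608.
ρ_SOR = ω* − 1 = 1.9608 − 1 = 0.9608.

ρ_SOR = 0.9608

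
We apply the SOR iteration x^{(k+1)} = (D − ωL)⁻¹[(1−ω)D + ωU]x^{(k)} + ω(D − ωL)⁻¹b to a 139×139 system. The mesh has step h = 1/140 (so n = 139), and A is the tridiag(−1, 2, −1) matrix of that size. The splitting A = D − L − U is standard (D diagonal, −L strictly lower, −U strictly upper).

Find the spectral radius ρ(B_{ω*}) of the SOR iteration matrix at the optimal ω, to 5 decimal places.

ρ_SOR = 0.95611

spectrum of D⁻¹(L+U) = {cos(kπ/140) : 1≤k≤139}; ρ_J = cos(π/140) = 0.99975.
√(1−ρ_J²) simplifies to sin(π/140) = 0.022438.
So ω* = 2/1.022438 = 1.95611 (Young).
At ω = 1.95611 every |λ(B_ω)| = ω−1, so ρ_SOR = 0.95611.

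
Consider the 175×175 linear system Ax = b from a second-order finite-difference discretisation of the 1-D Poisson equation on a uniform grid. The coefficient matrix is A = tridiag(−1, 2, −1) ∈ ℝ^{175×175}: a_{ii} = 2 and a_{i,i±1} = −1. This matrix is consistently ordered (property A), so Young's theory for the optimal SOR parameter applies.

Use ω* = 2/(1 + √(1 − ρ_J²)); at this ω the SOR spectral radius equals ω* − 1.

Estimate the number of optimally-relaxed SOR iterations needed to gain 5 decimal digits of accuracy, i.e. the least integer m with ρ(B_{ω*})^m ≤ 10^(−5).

ρ_J = max_k |cos(kπ/176)| = cos(π/176) = 0.9998407
1 − cos²(π/176) = sin²(π/176) ⇒ √(1−ρ_J²) = sin(π/176) = 0.0178490.
ω* = 2/(1+0.0178490) = 1.9649280
At ω = 1.9649280 every |λ(B_ω)| = ω−1, so ρ_SOR = 0.9649280.
5·ln10 = 11.5129; −ln(0.9649280) = 0.0357018; m = ⌈11.5129/0.0357018⌉ = ⌈322.474⌉ = 323.

m = 323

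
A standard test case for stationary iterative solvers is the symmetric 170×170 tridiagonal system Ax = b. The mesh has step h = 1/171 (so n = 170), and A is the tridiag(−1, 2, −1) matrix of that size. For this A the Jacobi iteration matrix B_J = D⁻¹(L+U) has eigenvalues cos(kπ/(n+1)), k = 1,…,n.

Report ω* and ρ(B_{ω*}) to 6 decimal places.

spectrum of D⁻¹(L+U) = {cos(kπ/171) : 1≤k≤170}; ρ_J = cos(π/171) = 0.999831.
1 − cos²(π/171) = sin²(π/171) ⇒ √(1−ρ_J²) = sin(π/171) = 0.0183709.
Then 2/(1+√(1−ρ_J²)) = 2/(1+0.0183709); ω* = 2/1.0183709 = 1.963921.
At ω = 1.963921 every |λ(B_ω)| = ω−1, so ρ_SOR = 0.963921.

ω* = 1.963921, ρ_SOR = 0.963921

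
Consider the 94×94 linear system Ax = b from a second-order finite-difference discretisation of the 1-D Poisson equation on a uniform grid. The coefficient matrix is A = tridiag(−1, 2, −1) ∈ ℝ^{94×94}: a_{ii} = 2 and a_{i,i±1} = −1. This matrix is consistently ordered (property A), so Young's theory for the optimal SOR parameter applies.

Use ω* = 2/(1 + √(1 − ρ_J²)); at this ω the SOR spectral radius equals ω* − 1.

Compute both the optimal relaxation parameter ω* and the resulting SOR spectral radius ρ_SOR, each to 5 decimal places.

B_J for the 94×94 system has eigenvalues cos(kπ/95); ρ_J = cos(π/95) = 0.99945.
√(1 − cos²(π/95)) = sin(π/95) ≈ 0.033063.
ω* = 2/(1+0.033063) = 1.93599
ρ_SOR = ω* − 1 = 1.93599 − 1 = 0.93599.

ω* = 1.93599, ρ_SOR = 0.93599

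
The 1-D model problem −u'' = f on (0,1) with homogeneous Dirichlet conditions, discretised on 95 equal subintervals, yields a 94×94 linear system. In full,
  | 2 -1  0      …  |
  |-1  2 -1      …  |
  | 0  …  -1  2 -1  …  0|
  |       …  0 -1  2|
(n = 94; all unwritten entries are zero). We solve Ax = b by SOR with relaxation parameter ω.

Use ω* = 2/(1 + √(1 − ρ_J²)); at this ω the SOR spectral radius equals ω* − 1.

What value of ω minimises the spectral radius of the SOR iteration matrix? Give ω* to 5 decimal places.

ω* = 1.93599

spectrum of D⁻¹(L+U) = {cos(kπ/95) : 1≤k≤94}; ρ_J = cos(π/95) = 0.99945.
√(1−ρ_J²) simplifies to sin(π/95) = 0.033063.
So ω* = 2/1.033063 = 1.93599 (Young).
Hence ρ(B_{ω*}) = 1.93599 − 1 = 0.93599.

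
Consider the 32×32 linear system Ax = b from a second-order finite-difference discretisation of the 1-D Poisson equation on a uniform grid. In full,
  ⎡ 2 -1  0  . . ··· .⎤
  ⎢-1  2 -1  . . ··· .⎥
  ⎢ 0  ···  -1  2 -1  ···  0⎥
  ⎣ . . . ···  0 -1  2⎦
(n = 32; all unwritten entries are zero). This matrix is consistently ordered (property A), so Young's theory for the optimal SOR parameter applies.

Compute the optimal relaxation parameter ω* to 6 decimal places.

With n=32, ρ(Jacobi) = cos(π/33) = 0.995472.
√(1−ρ_J²) simplifies to sin(π/33) = 0.0950560.
ω* = 2/(1 + 0.0950560) = 2/1.0950560 = 1.826391.
and ρ(B_{ω*}) = 1.826391 − 1 = 0.826391.

ω* = 1.826391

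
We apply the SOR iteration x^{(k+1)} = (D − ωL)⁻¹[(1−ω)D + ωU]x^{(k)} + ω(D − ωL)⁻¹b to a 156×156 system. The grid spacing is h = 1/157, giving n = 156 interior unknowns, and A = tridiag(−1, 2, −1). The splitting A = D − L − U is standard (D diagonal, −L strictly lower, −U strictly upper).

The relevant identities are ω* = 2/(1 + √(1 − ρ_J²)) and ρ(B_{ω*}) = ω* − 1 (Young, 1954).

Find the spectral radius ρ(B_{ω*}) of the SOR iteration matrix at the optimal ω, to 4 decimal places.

ρ_SOR = 0.9608

With n=156, ρ(Jacobi) = cos(π/157) = 0.9998.
1 − cos²(π/157) = sin²(π/157) ⇒ √(1−ρ_J²) = sin(π/157) = 0.02001.
Young: ω* = 2/(1+√(1−ρ_J²)) = 2/(1+0.02001) = 2/1.02001 = 1.9608.
and ρ(B_{ω*}) = 1.9608 − 1 = 0.9608.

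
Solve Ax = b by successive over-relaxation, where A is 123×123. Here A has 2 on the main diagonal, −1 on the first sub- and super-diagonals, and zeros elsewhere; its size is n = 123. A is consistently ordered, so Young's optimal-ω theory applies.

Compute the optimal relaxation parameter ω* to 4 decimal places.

ω* = 1.9506

ρ_J = max_k |cos(kπ/124)| = cos(π/124) = 0.9997
√(1−ρ_J²) simplifies to sin(π/124) = 0.02533.
ω* = 2 / (1 + 0.02533) = 2 / 1.02533 ≈ 1.9506.
and ρ(B_{ω*}) = 1.9506 − 1 = 0.9506.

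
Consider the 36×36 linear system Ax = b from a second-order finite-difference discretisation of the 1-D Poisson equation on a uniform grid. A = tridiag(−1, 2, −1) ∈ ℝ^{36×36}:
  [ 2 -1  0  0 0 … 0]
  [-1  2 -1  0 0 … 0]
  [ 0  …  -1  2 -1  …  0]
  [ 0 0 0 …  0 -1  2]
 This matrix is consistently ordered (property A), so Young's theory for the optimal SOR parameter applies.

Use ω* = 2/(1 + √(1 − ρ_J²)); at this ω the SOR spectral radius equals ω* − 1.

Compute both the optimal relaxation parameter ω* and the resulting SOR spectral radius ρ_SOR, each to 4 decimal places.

ρ_J = max_k |cos(kπ/37)| = cos(π/37) = 0.9964
1 − cos²(π/37) = sin²(π/37) ⇒ √(1−ρ_J²) = sin(π/37) = 0.08481.
So ω* = 2/1.08481 = 1.8436 (Young).
and ρ(B_{ω*}) = 1.8436 − 1 = 0.8436.

ω* = 1.8436, ρ_SOR = 0.8436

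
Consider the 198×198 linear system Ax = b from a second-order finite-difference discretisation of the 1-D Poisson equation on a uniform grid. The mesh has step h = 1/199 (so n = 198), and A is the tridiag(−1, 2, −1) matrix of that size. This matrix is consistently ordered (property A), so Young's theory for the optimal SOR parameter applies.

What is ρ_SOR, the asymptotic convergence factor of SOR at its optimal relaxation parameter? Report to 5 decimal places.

ρ_SOR = 0.96892

½·tridiag(1,0,1) at n=198: λ_k = cos(kπ/199); max |λ| at k=1 ⇒ ρ_J = cos(π/199) ≈ 0.99988.
√(1−ρ_J²) = |sin(π/199)| = 0.015786
ω* = 2 / (1 + 0.015786) = 2 / 1.015786 ≈ 1.96892.
ρ_SOR = ω* − 1 ≈ 0.96892.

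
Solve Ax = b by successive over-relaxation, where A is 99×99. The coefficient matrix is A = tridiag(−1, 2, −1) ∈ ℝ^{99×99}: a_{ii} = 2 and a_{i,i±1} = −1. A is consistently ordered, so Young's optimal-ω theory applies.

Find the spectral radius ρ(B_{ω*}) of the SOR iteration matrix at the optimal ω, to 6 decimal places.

ρ_SOR = 0.939092

ρ_J = max_k |cos(kπ/100)| = cos(π/100) = 0.999507
√(1 − cos²(π/100)) = sin(π/100) ≈ 0.0314108.
ω* = 2/(1 + 0.0314108) = 2/1.0314108 = 1.939092.
Hence ρ(B_{ω*}) = 1.939092 − 1 = 0.939092.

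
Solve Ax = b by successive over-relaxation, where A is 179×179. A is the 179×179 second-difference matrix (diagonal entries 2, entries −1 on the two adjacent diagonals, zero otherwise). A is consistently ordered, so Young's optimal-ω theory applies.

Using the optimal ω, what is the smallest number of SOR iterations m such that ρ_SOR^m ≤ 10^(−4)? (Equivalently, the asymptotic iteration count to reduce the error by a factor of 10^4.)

spectrum of D⁻¹(L+U) = {cos(kπ/180) : 1≤k≤179}; ρ_J = cos(π/180) = 0.9998477.
root = sin(π/180) = 0.0174524  (since 1−cos² = sin²).
Young: ω* = 2/(1+√(1−ρ_J²)) = 2/(1+0.0174524) = 2/1.0174524 = 1.9656939.
and ρ(B_{ω*}) = 1.9656939 − 1 = 0.9656939.
For 4 digits: m = 4·ln10 / (−ln 0.9656939) = 9.21034/0.0349084 = 263.843; round up → m = 264.

m = 264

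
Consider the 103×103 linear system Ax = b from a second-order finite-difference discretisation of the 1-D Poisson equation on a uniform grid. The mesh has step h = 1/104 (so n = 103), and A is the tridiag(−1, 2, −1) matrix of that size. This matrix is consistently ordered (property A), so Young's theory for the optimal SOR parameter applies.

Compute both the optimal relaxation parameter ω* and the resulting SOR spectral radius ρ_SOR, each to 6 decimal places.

ω* = 1.941365, ρ_SOR = 0.941365

With n=103, ρ(Jacobi) = cos(π/104) = 0.999544.
root = sin(π/104) = 0.0302030  (since 1−cos² = sin²).
ω* = 2/(1+0.0302030) = 1.941365
[ρ_SOR] ω* − 1 = 0.941365.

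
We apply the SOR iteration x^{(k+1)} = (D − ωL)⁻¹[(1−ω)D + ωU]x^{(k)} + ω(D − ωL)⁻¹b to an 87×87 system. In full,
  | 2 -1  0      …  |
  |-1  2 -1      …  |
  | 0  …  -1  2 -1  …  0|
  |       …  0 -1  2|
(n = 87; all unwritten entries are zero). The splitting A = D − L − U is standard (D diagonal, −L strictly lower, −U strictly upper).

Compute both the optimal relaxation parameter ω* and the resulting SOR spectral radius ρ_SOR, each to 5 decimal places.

ω* = 1.93108, ρ_SOR = 0.93108

spectrum of D⁻¹(L+U) = {cos(kπ/88) : 1≤k≤87}; ρ_J = cos(π/88) = 0.99936.
√(1 − cos²(π/88)) = sin(π/88) ≈ 0.035692.
Then 2/(1+√(1−ρ_J²)) = 2/(1+0.035692); ω* = 2/1.035692 = 1.93108.
and ρ(B_{ω*}) = 1.93108 − 1 = 0.93108.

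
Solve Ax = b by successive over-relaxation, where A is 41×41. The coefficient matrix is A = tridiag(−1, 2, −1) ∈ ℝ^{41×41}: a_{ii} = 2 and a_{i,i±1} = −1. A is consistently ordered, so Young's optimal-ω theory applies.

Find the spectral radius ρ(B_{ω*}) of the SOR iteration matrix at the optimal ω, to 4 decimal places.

ρ_J = max_k |cos(kπ/42)| = cos(π/42) = 0.9972
√(1 − cos²(π/42)) = sin(π/42) ≈ 0.07473.
Young: ω* = 2/(1+√(1−ρ_J²)) = 2/(1+0.07473) = 2/1.07473 = 1.8609.
[ρ_SOR] ω* − 1 = 0.8609.

ρ_SOR = 0.8609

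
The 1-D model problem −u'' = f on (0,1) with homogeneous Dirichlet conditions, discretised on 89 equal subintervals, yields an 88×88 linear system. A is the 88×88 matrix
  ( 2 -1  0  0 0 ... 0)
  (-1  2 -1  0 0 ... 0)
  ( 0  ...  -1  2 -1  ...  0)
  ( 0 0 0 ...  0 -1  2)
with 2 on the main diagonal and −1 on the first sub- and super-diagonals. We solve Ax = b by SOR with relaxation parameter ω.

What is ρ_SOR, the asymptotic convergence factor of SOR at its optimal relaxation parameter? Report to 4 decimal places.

ρ_SOR = 0.9318

With n=88, ρ(Jacobi) = cos(π/89) = 0.9994.
√(1 − cos²(π/89)) = sin(π/89) ≈ 0.03529.
Young: ω* = 2/(1+√(1−ρ_J²)) = 2/(1+0.03529) = 2/1.03529 = 1.9318.
ρ_SOR = ω* − 1 ≈ 0.9318.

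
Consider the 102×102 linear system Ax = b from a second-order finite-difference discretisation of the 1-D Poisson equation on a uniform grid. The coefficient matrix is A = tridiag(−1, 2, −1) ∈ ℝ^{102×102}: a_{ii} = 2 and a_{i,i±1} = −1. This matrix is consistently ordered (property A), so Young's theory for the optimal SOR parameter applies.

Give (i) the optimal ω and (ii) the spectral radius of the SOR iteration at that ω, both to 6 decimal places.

ω* = 1.940813, ρ_SOR = 0.940813

½·tridiag(1,0,1) at n=102: λ_k = cos(kπ/103); max |λ| at k=1 ⇒ ρ_J = cos(π/103) ≈ 0.999535.
√(1 − cos²(π/103)) = sin(π/103) ≈ 0.0304962.
ω* = 2 / (1 + 0.0304962) = 2 / 1.0304962 ≈ 1.940813.
At ω = 1.940813 every |λ(B_ω)| = ω−1, so ρ_SOR = 0.940813.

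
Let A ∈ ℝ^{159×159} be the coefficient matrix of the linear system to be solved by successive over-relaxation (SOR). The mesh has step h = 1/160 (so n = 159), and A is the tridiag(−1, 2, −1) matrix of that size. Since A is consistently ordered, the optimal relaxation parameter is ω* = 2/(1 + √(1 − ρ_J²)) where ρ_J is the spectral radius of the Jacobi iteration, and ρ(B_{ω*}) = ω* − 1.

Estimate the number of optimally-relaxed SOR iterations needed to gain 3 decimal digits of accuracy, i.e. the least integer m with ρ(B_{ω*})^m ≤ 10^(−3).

m = 176

½·tridiag(1,0,1) at n=159: λ_k = cos(kπ/160); max |λ| at k=1 ⇒ ρ_J = cos(π/160) ≈ 0.9998072.
root = sin(π/160) = 0.0196337  (since 1−cos² = sin²).
Young: ω* = 2/(1+√(1−ρ_J²)) = 2/(1+0.0196337) = 2/1.0196337 = 1.9614887.
ρ_SOR = ω* − 1 = 1.9614887 − 1 = 0.9614887.
ρ_SOR^m ≤ 10^(−3) ⇔ m ≥ 3·ln10/(−ln 0.9614887) = 6.90776/0.0392725 = 175.893; m = ⌈175.893⌉ = 176.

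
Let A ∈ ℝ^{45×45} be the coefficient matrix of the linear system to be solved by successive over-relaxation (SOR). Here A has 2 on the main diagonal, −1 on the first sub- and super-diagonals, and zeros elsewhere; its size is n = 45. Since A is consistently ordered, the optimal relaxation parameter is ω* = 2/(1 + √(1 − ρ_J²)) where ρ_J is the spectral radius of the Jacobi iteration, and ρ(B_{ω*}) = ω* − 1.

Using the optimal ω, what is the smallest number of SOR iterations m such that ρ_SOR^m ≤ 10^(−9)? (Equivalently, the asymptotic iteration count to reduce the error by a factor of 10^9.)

m = 152

B_J for the 45×45 system has eigenvalues cos(kπ/46); ρ_J = cos(π/46) = 0.9976688.
√(1 − cos²(π/46)) = sin(π/46) ≈ 0.0682424.
Young: ω* = 2/(1+√(1−ρ_J²)) = 2/(1+0.0682424) = 2/1.0682424 = 1.8722342.
[ρ_SOR] ω* − 1 = 0.8722342.
For 9 digits: m = 9·ln10 / (−ln 0.8722342) = 20.7233/0.136697 = 151.600; round up → m = 152.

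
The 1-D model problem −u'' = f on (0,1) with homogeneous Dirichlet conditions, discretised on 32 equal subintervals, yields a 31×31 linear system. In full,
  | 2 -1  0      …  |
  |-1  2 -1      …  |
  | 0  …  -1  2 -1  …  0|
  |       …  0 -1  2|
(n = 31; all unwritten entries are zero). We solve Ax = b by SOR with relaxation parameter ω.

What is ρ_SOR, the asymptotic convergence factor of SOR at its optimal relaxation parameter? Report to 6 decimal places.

ρ_SOR = 0.821465

spectrum of D⁻¹(L+U) = {cos(kπ/32) : 1≤k≤31}; ρ_J = cos(π/32) = 0.995185.
√(1−ρ_J²) = |sin(π/32)| = 0.0980171
So ω* = 2/1.0980171 = 1.821465 (Young).
ρ(B_{ω*}) = ω*−1 = 0.821465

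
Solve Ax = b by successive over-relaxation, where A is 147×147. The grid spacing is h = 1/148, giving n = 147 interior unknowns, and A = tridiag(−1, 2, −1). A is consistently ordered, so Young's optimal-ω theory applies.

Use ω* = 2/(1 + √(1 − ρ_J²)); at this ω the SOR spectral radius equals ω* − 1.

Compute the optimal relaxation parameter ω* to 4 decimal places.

B_J for the 147×147 system has eigenvalues cos(kπ/148); ρ_J = cos(π/148) = 0.9998.
1 − cos²(π/148) = sin²(π/148) ⇒ √(1−ρ_J²) = sin(π/148) = 0.02123.
ω* = 2/(1+0.02123) = 1.9584
Hence ρ(B_{ω*}) = 1.9584 − 1 = 0.9584.

ω* = 1.9584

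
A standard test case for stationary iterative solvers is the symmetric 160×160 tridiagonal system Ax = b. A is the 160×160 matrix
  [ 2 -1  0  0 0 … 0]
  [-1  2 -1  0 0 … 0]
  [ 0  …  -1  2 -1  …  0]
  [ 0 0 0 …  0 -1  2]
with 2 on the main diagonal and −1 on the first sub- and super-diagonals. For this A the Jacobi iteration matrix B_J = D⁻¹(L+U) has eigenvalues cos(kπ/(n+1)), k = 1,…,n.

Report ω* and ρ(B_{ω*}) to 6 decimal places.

spectrum of D⁻¹(L+U) = {cos(kπ/161) : 1≤k≤160}; ρ_J = cos(π/161) = 0.999810.
√(1−ρ_J²) simplifies to sin(π/161) = 0.0195118.
Young: ω* = 2/(1+√(1−ρ_J²)) = 2/(1+0.0195118) = 2/1.0195118 = 1.961723.
Hence ρ(B_{ω*}) = 1.961723 − 1 = 0.961723.

ω* = 1.961723, ρ_SOR = 0.961723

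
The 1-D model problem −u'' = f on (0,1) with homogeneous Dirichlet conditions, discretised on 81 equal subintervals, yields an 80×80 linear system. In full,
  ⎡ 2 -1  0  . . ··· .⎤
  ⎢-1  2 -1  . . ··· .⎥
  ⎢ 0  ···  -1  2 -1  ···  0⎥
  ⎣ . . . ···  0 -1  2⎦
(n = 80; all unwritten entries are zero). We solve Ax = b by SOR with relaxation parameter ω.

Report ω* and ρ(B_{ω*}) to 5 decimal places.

ω* = 1.92534, ρ_SOR = 0.92534

½·tridiag(1,0,1) at n=80: λ_k = cos(kπ/81); max |λ| at k=1 ⇒ ρ_J = cos(π/81) ≈ 0.99925.
√(1 − cos²(π/81)) = sin(π/81) ≈ 0.038775.
So ω* = 2/1.038775 = 1.92534 (Young).
Hence ρ(B_{ω*}) = 1.92534 − 1 = 0.92534.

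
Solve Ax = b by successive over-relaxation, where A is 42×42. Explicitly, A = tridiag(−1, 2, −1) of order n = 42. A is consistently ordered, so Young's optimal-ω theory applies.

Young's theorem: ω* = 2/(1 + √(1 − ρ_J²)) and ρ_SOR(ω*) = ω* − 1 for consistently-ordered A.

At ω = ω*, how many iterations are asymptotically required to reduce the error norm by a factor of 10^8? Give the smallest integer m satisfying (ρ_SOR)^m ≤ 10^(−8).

With n=42, ρ(Jacobi) = cos(π/43) = 0.9973323.
√(1 − cos²(π/43)) = sin(π/43) ≈ 0.0729953.
Then 2/(1+√(1−ρ_J²)) = 2/(1+0.0729953); ω* = 2/1.0729953 = 1.8639411.
At ω = 1.8639411 every |λ(B_ω)| = ω−1, so ρ_SOR = 0.8639411.
ρ_SOR^m ≤ 10^(−8) ⇔ m ≥ 8·ln10/(−ln 0.8639411) = 18.4207/0.146251 = 125.953; m = ⌈125.953⌉ = 126.

m = 126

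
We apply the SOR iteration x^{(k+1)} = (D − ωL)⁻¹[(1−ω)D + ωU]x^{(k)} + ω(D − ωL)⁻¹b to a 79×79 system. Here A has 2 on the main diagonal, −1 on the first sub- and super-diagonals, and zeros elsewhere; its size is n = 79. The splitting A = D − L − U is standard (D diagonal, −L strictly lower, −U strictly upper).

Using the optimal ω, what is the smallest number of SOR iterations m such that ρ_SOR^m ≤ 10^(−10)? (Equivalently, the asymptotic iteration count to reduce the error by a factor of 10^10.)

m = 294

B_J for the 79×79 system has eigenvalues cos(kπ/80); ρ_J = cos(π/80) = 0.9992290.
√(1−ρ_J²) simplifies to sin(π/80) = 0.0392598.
ω* = 2/(1+0.0392598) = 1.9244466
and ρ(B_{ω*}) = 1.9244466 − 1 = 0.9244466.
Need (0.9244466)^m ≤ 10^(−10): m ≥ 10·ln10/|ln 0.9244466| = 23.0259/0.07856 = 293.100 ⇒ m = 294.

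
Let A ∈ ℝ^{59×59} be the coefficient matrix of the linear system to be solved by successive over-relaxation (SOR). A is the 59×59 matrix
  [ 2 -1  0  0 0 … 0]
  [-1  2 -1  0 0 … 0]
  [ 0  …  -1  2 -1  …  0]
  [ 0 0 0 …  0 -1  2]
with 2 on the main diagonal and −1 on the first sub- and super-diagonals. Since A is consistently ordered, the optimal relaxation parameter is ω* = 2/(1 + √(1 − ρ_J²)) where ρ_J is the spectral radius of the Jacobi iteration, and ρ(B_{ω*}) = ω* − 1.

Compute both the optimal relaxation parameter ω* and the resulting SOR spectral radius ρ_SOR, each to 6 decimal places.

ω* = 1.900534, ρ_SOR = 0.900534

½·tridiag(1,0,1) at n=59: λ_k = cos(kπ/60); max |λ| at k=1 ⇒ ρ_J = cos(π/60) ≈ 0.998630.
root = sin(π/60) = 0.0523360  (since 1−cos² = sin²).
ω* = 2 / (1 + 0.0523360) = 2 / 1.0523360 ≈ 1.900534.
ρ_SOR = ω* − 1 ≈ 0.900534.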